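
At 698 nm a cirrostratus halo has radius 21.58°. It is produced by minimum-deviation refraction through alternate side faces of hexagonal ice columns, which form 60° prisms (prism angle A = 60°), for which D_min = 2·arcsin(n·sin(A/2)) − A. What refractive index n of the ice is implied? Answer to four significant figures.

1.307

Rearranging: n = sin((D_min + A)/2) / sin(A/2).
(D_min + A)/2 = (21.58° + 60°)/2 = 40.790°.
n = sin 40.790° / sin 30° = 0.6533 / 0.5000 = 1.3066.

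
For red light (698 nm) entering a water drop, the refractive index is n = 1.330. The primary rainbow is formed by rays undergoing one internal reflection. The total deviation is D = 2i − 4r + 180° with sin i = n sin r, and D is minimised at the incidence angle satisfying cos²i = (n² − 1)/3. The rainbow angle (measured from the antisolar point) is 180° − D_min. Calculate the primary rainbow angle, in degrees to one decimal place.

cos²i = (1.76890 − 1)/3 = 0.25630; i = arccos(0.50626) = 59.585°.
sin r = sin 59.585°/1.330 = 0.64841; r = 40.422°.
D_min = 2·59.585° − 4·40.422° + 180° = 137.484°.
Rainbow angle = 180° − D_min = 42.516°.

42.5°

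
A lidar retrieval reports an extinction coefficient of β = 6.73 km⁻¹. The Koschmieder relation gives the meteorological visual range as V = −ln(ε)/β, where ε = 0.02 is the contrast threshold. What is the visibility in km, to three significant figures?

0.581 km

V = −ln(0.02) / 6.73 = 3.912 / 6.73 = 0.5813 km.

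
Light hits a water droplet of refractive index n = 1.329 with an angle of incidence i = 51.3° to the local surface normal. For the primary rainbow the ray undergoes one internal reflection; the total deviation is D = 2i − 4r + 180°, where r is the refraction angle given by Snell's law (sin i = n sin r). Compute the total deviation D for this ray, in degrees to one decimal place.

138.8°

sin r = sin 51.3° / 1.329 = 0.7804/1.329 = 0.5872; r = 35.96°.
D = 2·51.3° − 4·35.96° + 180° = 102.60° − 143.84° + 180° = 138.76°.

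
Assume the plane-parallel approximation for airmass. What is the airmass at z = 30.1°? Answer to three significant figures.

X = sec z = 1/cos 30.1° = 1/0.8652 = 1.1559.

1.16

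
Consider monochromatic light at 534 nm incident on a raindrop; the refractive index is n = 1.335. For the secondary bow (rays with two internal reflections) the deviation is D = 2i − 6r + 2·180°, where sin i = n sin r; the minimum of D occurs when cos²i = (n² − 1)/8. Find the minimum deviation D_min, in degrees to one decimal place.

cos²i = (1.78222 − 1)/8 = 0.09778; i = arccos(0.31269) = 71.778°.
sin r = sin 71.778°/1.335 = 0.71150; r = 45.357°.
D_min = 2·71.778° − 6·45.357° + 360° = 231.414°.

231.4°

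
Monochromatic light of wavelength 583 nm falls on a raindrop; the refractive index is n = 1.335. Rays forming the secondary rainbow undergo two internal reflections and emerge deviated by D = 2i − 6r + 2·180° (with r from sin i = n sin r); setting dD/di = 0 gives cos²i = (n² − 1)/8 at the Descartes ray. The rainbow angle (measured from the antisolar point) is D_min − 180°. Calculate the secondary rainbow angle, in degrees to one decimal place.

51.4°

cos²i = (1.78222 − 1)/8 = 0.09778; i = arccos(0.31269) = 71.778°.
sin r = sin 71.778°/1.335 = 0.71150; r = 45.357°.
D_min = 2·71.778° − 6·45.357° + 360° = 231.414°.
Rainbow angle = D_min − 180° = 51.414°.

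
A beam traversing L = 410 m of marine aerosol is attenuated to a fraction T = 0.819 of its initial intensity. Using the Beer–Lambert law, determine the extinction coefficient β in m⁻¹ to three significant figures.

Beer–Lambert: T = exp(−βL) ⇒ β = −ln(T)/L = −ln(0.819)/410 = 0.1997/410 = 0.000487 m⁻¹.

0.000487 m⁻¹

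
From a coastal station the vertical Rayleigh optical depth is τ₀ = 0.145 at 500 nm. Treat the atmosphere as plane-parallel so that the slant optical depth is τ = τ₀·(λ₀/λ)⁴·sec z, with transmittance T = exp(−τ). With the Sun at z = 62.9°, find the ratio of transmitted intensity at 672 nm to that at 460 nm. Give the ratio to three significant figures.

1.41

Airmass: sec 62.9° = 2.1952.
τ(672 nm) = 0.145 × (500/672)⁴ × 2.1952 = 0.145 × 0.3065 × 2.1952 = 0.0976.
τ(460 nm) = 0.145 × (500/460)⁴ × 2.1952 = 0.145 × 1.3959 × 2.1952 = 0.4443.
T(672)/T(460) = exp(τ_B − τ_A) = exp(0.3468) = 1.4145.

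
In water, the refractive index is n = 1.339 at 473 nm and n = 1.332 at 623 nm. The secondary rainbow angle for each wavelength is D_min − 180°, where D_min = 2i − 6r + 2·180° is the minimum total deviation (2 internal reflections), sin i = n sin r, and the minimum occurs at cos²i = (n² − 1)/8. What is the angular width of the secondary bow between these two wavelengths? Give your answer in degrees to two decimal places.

At 473 nm (n = 1.339): cos²i = 0.09912 → i = 71.650°, r = 45.141°, D_min = 232.451°, rainbow angle = 52.451°.
At 623 nm (n = 1.332): cos²i = 0.09678 → i = 71.875°, r = 45.520°, D_min = 230.628°, rainbow angle = 50.628°.
Angular width = |52.451° − 50.628°| = 1.823°.

1.82°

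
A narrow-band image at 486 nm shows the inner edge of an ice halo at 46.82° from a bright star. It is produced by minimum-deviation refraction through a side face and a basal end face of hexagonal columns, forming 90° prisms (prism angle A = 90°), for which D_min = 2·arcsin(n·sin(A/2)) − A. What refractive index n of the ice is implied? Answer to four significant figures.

Rearranging: n = sin((D_min + A)/2) / sin(A/2).
(D_min + A)/2 = (46.82° + 90°)/2 = 68.410°.
n = sin 68.410° / sin 45° = 0.9298 / 0.7071 = 1.3150.

1.315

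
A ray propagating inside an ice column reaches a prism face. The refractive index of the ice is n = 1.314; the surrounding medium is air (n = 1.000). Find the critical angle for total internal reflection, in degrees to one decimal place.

sin θ_c = n_air / n = 1.000 / 1.314 = 0.7610.
θ_c = arcsin(0.7610) = 49.56°.

49.6°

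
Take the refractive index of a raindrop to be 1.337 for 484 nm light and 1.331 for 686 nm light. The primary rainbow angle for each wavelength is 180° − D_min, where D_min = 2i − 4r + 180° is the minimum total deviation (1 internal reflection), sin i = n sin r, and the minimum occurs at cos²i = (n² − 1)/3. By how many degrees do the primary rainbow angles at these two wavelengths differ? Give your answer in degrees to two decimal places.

0.87°

At 484 nm (n = 1.337): cos²i = 0.26252 → i = 59.178°, r = 39.964°, D_min = 138.500°, rainbow angle = 41.500°.
At 686 nm (n = 1.331): cos²i = 0.25719 → i = 59.527°, r = 40.356°, D_min = 137.630°, rainbow angle = 42.370°.
Angular width = |41.500° − 42.370°| = 0.870°.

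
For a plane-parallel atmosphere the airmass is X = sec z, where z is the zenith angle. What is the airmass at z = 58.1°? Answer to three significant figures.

1.89

X = sec z = 1/cos 58.1° = 1/0.5284 = 1.8924.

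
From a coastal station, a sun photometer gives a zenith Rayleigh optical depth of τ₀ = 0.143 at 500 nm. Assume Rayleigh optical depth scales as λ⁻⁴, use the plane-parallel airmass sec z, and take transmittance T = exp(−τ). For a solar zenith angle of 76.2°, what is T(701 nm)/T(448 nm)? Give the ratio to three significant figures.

2.17

Airmass: sec 76.2° = 4.1923.
τ(701 nm) = 0.143 × (500/701)⁴ × 4.1923 = 0.143 × 0.2588 × 4.1923 = 0.1552.
τ(448 nm) = 0.143 × (500/448)⁴ × 4.1923 = 0.143 × 1.5516 × 4.1923 = 0.9302.
T(701)/T(448) = exp(τ_B − τ_A) = exp(0.7750) = 2.1706.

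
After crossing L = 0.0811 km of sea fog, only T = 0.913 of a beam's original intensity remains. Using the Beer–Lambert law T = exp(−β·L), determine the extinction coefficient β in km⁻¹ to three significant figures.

Beer–Lambert: T = exp(−βL) ⇒ β = −ln(T)/L = −ln(0.913)/0.0811 = 0.0910/0.0811 = 1.122 km⁻¹.

1.12 km⁻¹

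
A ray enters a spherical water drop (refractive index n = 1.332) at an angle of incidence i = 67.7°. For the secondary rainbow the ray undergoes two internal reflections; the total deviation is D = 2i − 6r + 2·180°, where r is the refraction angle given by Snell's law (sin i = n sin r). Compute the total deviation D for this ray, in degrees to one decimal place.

sin r = sin 67.7° / 1.332 = 0.9252/1.332 = 0.6946; r = 44.00°.
D = 2·67.7° − 6·44.00° + 2·180° = 135.40° − 263.97° + 360° = 231.43°.

231.4°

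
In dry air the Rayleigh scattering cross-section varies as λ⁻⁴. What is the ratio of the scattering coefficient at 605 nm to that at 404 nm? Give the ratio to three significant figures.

Rayleigh scattering ∝ λ⁻⁴, so the ratio of coefficients is the inverse fourth power of the wavelength ratio.
σ(605)/σ(404) = (404/605)⁴ = (0.6678)⁴ = 0.1988.

0.199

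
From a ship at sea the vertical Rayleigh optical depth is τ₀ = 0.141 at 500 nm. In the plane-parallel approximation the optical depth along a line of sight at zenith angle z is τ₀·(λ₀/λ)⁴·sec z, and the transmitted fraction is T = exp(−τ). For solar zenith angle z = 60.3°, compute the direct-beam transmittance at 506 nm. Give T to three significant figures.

sec 60.3° = 2.0183.
τ = 0.141 × (500/506)⁴ × 2.0183 = 0.141 × 0.9534 × 2.0183 = 0.2713.
T = exp(−0.2713) = 0.7624.

0.762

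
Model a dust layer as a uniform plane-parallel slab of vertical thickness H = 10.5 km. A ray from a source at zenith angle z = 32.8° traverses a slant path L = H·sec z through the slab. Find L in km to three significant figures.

sec z = 1/cos 32.8° = 1.1897.
L = 10.5 × 1.1897 = 12.492 km.

12.5 km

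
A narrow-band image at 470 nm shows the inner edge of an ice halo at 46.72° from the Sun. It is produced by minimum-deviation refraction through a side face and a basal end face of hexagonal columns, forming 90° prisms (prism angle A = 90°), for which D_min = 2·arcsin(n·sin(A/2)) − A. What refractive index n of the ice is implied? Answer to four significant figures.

Rearranging: n = sin((D_min + A)/2) / sin(A/2).
(D_min + A)/2 = (46.72° + 90°)/2 = 68.360°.
n = sin 68.360° / sin 45° = 0.9295 / 0.7071 = 1.3145.

1.315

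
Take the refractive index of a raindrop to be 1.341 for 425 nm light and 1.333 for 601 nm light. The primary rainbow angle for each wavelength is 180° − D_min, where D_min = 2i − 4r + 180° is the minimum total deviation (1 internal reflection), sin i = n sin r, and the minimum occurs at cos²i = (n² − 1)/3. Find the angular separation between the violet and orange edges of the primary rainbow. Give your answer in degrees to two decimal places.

At 425 nm (n = 1.341): cos²i = 0.26609 → i = 58.946°, r = 39.705°, D_min = 139.071°, rainbow angle = 40.929°.
At 601 nm (n = 1.333): cos²i = 0.25896 → i = 59.410°, r = 40.225°, D_min = 137.922°, rainbow angle = 42.078°.
Angular width = |40.929° − 42.078°| = 1.149°.

1.15°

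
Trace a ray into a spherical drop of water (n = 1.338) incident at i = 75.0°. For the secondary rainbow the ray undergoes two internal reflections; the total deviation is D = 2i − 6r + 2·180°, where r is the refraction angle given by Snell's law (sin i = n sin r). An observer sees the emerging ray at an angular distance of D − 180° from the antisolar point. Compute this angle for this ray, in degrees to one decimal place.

sin r = sin 75.0° / 1.338 = 0.9659/1.338 = 0.7219; r = 46.21°.
D = 2·75.0° − 6·46.21° + 2·180° = 150.00° − 277.28° + 360° = 232.72°.
Angle from antisolar point = D − 180° = 52.72°.

52.7°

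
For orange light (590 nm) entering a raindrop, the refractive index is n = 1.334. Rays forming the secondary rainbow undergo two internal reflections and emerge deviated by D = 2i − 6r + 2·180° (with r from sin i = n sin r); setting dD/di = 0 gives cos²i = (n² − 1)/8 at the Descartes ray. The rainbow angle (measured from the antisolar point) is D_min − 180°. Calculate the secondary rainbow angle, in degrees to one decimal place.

cos²i = (1.77956 − 1)/8 = 0.09744; i = arccos(0.31216) = 71.810°.
sin r = sin 71.810°/1.334 = 0.71217; r = 45.411°.
D_min = 2·71.810° − 6·45.411° + 360° = 231.153°.
Rainbow angle = D_min − 180° = 51.153°.

51.2°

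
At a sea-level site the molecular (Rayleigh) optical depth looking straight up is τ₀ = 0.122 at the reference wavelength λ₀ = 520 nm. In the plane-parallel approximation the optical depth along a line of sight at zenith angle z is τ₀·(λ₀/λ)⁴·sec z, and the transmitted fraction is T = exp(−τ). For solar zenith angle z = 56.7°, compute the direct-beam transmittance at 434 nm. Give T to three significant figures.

0.633

sec 56.7° = 1.8214.
τ = 0.122 × (520/434)⁴ × 1.8214 = 0.122 × 2.0609 × 1.8214 = 0.4580.
T = exp(−0.4580) = 0.6326.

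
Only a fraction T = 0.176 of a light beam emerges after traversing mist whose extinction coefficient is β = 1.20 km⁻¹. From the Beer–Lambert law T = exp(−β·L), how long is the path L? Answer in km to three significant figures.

Beer–Lambert: T = exp(−βL) ⇒ L = −ln(T)/β = −ln(0.176)/1.20 = 1.7373/1.20 = 1.448 km.

1.45 km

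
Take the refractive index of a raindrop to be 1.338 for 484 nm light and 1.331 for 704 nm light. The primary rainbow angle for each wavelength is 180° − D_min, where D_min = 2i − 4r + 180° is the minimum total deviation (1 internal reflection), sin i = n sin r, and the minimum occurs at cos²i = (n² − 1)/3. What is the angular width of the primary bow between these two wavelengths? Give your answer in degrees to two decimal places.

At 484 nm (n = 1.338): cos²i = 0.26341 → i = 59.120°, r = 39.899°, D_min = 138.643°, rainbow angle = 41.357°.
At 704 nm (n = 1.331): cos²i = 0.25719 → i = 59.527°, r = 40.356°, D_min = 137.630°, rainbow angle = 42.370°.
Angular width = |41.357° − 42.370°| = 1.013°.

1.01°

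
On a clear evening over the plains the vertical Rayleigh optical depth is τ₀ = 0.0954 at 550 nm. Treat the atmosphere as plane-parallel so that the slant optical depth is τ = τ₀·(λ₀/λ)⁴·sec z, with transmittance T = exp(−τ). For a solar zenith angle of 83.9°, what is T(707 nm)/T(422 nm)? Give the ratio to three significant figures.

9.60

Airmass: sec 83.9° = 9.4105.
τ(707 nm) = 0.0954 × (550/707)⁴ × 9.4105 = 0.0954 × 0.3662 × 9.4105 = 0.3288.
τ(422 nm) = 0.0954 × (550/422)⁴ × 9.4105 = 0.0954 × 2.8854 × 9.4105 = 2.5904.
T(707)/T(422) = exp(τ_B − τ_A) = exp(2.2616) = 9.5982.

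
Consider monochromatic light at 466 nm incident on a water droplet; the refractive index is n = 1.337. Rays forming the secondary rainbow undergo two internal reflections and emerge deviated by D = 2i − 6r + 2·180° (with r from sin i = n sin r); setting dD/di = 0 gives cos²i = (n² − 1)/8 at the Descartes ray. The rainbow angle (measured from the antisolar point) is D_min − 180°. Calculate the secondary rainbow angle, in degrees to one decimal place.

cos²i = (1.78757 − 1)/8 = 0.09845; i = arccos(0.31376) = 71.714°.
sin r = sin 71.714°/1.337 = 0.71017; r = 45.249°.
D_min = 2·71.714° − 6·45.249° + 360° = 231.934°.
Rainbow angle = D_min − 180° = 51.934°.

51.9°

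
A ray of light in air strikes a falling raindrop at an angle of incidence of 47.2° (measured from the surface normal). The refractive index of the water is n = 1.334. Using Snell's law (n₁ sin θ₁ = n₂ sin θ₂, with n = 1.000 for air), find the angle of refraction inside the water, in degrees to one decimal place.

Snell: sin θ_r = sin θ_i / n = sin 47.2° / 1.334 = 0.7337 / 1.334 = 0.5500.
θ_r = arcsin(0.5500) = 33.37°.

33.4°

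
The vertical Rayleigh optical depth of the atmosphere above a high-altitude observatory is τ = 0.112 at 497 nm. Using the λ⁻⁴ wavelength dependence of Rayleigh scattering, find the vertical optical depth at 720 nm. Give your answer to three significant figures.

τ(720 nm) = τ(497 nm) × (497/720)⁴ = 0.112 × (0.6903)⁴ = 0.112 × 0.2270 = 0.0254.

0.0254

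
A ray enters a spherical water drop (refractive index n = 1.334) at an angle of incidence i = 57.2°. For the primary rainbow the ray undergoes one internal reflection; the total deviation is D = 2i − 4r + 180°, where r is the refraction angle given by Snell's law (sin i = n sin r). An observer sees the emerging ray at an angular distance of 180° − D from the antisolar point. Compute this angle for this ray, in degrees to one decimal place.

sin r = sin 57.2° / 1.334 = 0.8406/1.334 = 0.6301; r = 39.06°.
D = 2·57.2° − 4·39.06° + 180° = 114.40° − 156.23° + 180° = 138.17°.
Angle from antisolar point = 180° − D = 41.83°.

41.8°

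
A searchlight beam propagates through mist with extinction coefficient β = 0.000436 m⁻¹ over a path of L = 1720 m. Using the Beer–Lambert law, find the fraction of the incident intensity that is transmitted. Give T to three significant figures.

0.472

τ = β·L = 0.000436 × 1720 = 0.7499.
T = exp(−0.7499) = 0.4724.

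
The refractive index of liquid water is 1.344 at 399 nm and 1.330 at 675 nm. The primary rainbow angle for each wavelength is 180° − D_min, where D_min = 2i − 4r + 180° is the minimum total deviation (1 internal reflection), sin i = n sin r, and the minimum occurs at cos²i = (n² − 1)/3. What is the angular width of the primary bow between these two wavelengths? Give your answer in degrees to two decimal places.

At 399 nm (n = 1.344): cos²i = 0.26878 → i = 58.772°, r = 39.512°, D_min = 139.495°, rainbow angle = 40.505°.
At 675 nm (n = 1.330): cos²i = 0.25630 → i = 59.585°, r = 40.422°, D_min = 137.484°, rainbow angle = 42.516°.
Angular width = |40.505° − 42.516°| = 2.011°.

2.01°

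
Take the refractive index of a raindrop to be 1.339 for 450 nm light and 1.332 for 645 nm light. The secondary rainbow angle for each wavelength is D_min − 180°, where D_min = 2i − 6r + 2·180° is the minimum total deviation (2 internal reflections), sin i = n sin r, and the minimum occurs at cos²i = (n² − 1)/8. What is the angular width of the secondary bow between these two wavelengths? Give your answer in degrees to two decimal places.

At 450 nm (n = 1.339): cos²i = 0.09912 → i = 71.650°, r = 45.141°, D_min = 232.451°, rainbow angle = 52.451°.
At 645 nm (n = 1.332): cos²i = 0.09678 → i = 71.875°, r = 45.520°, D_min = 230.628°, rainbow angle = 50.628°.
Angular width = |52.451° − 50.628°| = 1.823°.

1.82°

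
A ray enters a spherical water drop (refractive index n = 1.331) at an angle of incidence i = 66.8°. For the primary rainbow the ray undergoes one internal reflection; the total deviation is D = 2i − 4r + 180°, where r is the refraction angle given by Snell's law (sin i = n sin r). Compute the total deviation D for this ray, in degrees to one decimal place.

138.9°

sin r = sin 66.8° / 1.331 = 0.9191/1.331 = 0.6906; r = 43.67°.
D = 2·66.8° − 4·43.67° + 180° = 133.60° − 174.70° + 180° = 138.90°.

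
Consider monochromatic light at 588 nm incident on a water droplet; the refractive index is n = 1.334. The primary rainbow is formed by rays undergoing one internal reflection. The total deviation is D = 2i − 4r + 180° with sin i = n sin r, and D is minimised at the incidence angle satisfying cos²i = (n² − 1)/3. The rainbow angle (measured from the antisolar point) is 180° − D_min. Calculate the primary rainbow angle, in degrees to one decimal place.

cos²i = (1.77956 − 1)/3 = 0.25985; i = arccos(0.50976) = 59.352°.
sin r = sin 59.352°/1.334 = 0.64492; r = 40.159°.
D_min = 2·59.352° − 4·40.159° + 180° = 138.067°.
Rainbow angle = 180° − D_min = 41.933°.

41.9°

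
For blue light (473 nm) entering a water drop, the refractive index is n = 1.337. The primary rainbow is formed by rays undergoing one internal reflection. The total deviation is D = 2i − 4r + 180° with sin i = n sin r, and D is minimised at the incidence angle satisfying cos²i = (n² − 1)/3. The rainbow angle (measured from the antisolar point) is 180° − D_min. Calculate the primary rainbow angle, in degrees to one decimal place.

cos²i = (1.78757 − 1)/3 = 0.26252; i = arccos(0.51237) = 59.178°.
sin r = sin 59.178°/1.337 = 0.64231; r = 39.964°.
D_min = 2·59.178° − 4·39.964° + 180° = 138.500°.
Rainbow angle = 180° − D_min = 41.500°.

41.5°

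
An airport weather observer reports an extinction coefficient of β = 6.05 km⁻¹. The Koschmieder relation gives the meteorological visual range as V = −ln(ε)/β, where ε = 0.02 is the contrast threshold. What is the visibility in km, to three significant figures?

0.647 km

V = −ln(0.02) / 6.05 = 3.912 / 6.05 = 0.6466 km.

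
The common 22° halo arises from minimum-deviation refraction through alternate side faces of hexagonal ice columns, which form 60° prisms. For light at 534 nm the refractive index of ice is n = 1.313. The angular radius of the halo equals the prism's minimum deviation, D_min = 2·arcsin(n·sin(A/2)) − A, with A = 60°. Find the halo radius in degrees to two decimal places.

22.07°

n·sin(A/2) = 1.313 × sin 30° = 1.313 × 0.5000 = 0.6565.
D_min = 2·arcsin(0.6565) − 60° = 2 × 41.033° − 60° = 22.067°.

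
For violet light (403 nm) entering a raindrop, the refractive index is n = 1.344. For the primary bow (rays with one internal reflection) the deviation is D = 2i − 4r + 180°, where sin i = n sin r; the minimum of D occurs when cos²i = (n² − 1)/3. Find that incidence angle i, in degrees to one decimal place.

cos²i = (1.344² − 1)/3 = (1.80634 − 1)/3 = 0.26878.
cos i = 0.51844, so i = 58.772°.

58.8°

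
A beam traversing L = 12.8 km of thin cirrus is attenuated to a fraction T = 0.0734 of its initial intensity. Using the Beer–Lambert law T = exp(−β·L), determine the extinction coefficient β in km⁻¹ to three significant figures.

Beer–Lambert: T = exp(−βL) ⇒ β = −ln(T)/L = −ln(0.0734)/12.8 = 2.6118/12.8 = 0.204 km⁻¹.

0.204 km⁻¹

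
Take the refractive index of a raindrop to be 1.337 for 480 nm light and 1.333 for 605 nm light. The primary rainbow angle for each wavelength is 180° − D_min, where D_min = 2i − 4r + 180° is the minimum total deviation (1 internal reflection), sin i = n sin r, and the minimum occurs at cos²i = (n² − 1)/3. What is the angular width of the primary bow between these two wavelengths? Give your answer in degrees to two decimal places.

0.58°

At 480 nm (n = 1.337): cos²i = 0.26252 → i = 59.178°, r = 39.964°, D_min = 138.500°, rainbow angle = 41.500°.
At 605 nm (n = 1.333): cos²i = 0.25896 → i = 59.410°, r = 40.225°, D_min = 137.922°, rainbow angle = 42.078°.
Angular width = |41.500° − 42.078°| = 0.578°.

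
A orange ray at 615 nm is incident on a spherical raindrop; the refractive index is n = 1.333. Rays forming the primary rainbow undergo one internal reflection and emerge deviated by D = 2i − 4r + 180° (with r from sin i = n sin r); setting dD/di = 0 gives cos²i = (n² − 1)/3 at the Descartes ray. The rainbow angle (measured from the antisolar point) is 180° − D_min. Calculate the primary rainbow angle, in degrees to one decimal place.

cos²i = (1.77689 − 1)/3 = 0.25896; i = arccos(0.50888) = 59.410°.
sin r = sin 59.410°/1.333 = 0.64579; r = 40.225°.
D_min = 2·59.410° − 4·40.225° + 180° = 137.922°.
Rainbow angle = 180° − D_min = 42.078°.

42.1°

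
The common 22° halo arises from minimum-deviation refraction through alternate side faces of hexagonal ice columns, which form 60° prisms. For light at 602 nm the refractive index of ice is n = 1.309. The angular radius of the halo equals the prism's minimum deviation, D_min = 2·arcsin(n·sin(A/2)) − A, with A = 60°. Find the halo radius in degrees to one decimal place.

21.8°

n·sin(A/2) = 1.309 × sin 30° = 1.309 × 0.5000 = 0.6545.
D_min = 2·arcsin(0.6545) − 60° = 2 × 40.882° − 60° = 21.763°.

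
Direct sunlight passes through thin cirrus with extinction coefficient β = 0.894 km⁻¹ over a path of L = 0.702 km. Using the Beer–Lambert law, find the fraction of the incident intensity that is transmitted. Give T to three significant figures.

0.534

τ = β·L = 0.894 × 0.702 = 0.6276.
T = exp(−0.6276) = 0.5339.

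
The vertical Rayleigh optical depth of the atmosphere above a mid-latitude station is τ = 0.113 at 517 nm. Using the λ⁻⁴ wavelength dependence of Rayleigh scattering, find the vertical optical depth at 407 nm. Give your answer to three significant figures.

τ(407 nm) = τ(517 nm) × (517/407)⁴ = 0.113 × (1.2703)⁴ = 0.113 × 2.6037 = 0.2942.

0.294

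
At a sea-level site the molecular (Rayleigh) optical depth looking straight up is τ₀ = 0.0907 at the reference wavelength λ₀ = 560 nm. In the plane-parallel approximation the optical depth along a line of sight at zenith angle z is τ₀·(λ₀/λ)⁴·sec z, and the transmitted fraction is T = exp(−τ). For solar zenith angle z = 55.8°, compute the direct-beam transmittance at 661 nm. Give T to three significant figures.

sec 55.8° = 1.7791.
τ = 0.0907 × (560/661)⁴ × 1.7791 = 0.0907 × 0.5152 × 1.7791 = 0.0831.
T = exp(−0.0831) = 0.9202.

0.920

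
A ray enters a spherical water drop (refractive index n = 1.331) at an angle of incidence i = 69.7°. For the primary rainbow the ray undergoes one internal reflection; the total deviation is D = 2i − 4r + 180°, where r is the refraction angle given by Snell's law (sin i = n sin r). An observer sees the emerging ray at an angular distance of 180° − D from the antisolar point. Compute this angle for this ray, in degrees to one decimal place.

sin r = sin 69.7° / 1.331 = 0.9379/1.331 = 0.7046; r = 44.80°.
D = 2·69.7° − 4·44.80° + 180° = 139.40° − 179.21° + 180° = 140.19°.
Angle from antisolar point = 180° − D = 39.81°.

39.8°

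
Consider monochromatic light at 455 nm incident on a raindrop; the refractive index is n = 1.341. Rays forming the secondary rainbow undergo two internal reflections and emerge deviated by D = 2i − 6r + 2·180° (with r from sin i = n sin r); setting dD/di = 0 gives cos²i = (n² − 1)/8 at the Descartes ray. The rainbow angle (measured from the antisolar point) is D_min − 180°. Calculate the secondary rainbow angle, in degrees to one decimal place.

cos²i = (1.79828 − 1)/8 = 0.09979; i = arccos(0.31589) = 71.586°.
sin r = sin 71.586°/1.341 = 0.70753; r = 45.034°.
D_min = 2·71.586° − 6·45.034° + 360° = 232.966°.
Rainbow angle = D_min − 180° = 52.966°.

53.0°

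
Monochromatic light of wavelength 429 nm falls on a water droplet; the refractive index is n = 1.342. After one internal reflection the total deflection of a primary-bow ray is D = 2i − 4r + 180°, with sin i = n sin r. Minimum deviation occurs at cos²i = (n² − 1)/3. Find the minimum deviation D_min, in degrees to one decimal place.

cos²i = (1.80096 − 1)/3 = 0.26699; i = arccos(0.51671) = 58.888°.
sin r = sin 58.888°/1.342 = 0.63797; r = 39.641°.
D_min = 2·58.888° − 4·39.641° + 180° = 139.213°.

139.2°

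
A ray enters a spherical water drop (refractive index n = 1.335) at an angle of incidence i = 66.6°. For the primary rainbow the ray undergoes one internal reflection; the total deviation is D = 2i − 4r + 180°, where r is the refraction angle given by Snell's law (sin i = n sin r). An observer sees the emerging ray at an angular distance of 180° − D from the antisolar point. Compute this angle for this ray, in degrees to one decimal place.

sin r = sin 66.6° / 1.335 = 0.9178/1.335 = 0.6875; r = 43.43°.
D = 2·66.6° − 4·43.43° + 180° = 133.20° − 173.72° + 180° = 139.48°.
Angle from antisolar point = 180° − D = 40.52°.

40.5°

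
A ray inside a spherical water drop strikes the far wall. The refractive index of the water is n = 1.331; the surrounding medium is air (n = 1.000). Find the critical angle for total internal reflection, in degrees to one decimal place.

sin θ_c = n_air / n = 1.000 / 1.331 = 0.7513.
θ_c = arcsin(0.7513) = 48.70°.

48.7°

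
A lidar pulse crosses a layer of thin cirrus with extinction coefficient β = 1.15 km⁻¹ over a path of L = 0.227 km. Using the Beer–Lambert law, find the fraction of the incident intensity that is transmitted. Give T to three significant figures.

0.770

τ = β·L = 1.15 × 0.227 = 0.2611.
T = exp(−0.2611) = 0.7702.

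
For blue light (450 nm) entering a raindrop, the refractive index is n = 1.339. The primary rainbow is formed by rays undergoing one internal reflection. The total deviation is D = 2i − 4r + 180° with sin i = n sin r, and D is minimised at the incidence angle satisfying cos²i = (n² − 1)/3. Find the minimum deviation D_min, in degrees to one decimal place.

cos²i = (1.79292 − 1)/3 = 0.26431; i = arccos(0.51411) = 59.062°.
sin r = sin 59.062°/1.339 = 0.64057; r = 39.834°.
D_min = 2·59.062° − 4·39.834° + 180° = 138.786°.

138.8°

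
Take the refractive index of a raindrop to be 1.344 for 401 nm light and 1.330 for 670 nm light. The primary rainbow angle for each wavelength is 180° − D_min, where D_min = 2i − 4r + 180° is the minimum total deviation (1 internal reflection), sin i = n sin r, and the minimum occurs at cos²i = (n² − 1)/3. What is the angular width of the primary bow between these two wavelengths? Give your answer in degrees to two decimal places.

2.01°

At 401 nm (n = 1.344): cos²i = 0.26878 → i = 58.772°, r = 39.512°, D_min = 139.495°, rainbow angle = 40.505°.
At 670 nm (n = 1.330): cos²i = 0.25630 → i = 59.585°, r = 40.422°, D_min = 137.484°, rainbow angle = 42.516°.
Angular width = |40.505° − 42.516°| = 2.011°.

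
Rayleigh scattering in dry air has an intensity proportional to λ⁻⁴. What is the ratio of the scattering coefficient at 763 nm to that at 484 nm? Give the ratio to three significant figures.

Rayleigh scattering ∝ λ⁻⁴, so the ratio of coefficients is the inverse fourth power of the wavelength ratio.
σ(763)/σ(484) = (484/763)⁴ = (0.6343)⁴ = 0.1619.

0.162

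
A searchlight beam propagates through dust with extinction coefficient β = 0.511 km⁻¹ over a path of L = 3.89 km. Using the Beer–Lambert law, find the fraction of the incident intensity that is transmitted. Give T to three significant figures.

τ = β·L = 0.511 × 3.89 = 1.9878.
T = exp(−1.9878) = 0.1370.

0.137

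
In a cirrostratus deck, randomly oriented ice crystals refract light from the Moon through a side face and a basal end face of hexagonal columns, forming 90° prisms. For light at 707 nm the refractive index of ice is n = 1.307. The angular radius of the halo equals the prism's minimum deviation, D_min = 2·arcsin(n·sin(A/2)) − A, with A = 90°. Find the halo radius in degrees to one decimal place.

45.1°

n·sin(A/2) = 1.307 × sin 45° = 1.307 × 0.7071 = 0.9242.
D_min = 2·arcsin(0.9242) − 90° = 2 × 67.546° − 90° = 45.093°.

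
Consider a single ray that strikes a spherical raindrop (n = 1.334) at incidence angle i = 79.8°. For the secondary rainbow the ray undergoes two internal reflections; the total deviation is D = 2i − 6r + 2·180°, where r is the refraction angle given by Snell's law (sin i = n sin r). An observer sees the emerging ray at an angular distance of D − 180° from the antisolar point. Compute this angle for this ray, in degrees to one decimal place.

sin r = sin 79.8° / 1.334 = 0.9842/1.334 = 0.7378; r = 47.54°.
D = 2·79.8° − 6·47.54° + 2·180° = 159.60° − 285.25° + 360° = 234.35°.
Angle from antisolar point = D − 180° = 54.35°.

54.3°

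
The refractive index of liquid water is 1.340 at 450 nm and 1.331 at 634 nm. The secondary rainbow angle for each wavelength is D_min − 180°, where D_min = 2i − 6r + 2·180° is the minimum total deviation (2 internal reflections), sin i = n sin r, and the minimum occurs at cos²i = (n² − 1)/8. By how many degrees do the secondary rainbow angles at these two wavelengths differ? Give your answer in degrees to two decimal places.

2.34°

At 450 nm (n = 1.340): cos²i = 0.09945 → i = 71.618°, r = 45.088°, D_min = 232.709°, rainbow angle = 52.709°.
At 634 nm (n = 1.331): cos²i = 0.09645 → i = 71.907°, r = 45.575°, D_min = 230.365°, rainbow angle = 50.365°.
Angular width = |52.709° − 50.365°| = 2.344°.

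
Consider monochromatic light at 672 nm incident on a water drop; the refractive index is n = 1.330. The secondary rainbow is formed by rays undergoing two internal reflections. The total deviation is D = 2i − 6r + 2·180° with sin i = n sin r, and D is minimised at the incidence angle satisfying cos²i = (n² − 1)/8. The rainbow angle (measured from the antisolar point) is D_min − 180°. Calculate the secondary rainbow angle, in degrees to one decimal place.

50.1°

cos²i = (1.76890 − 1)/8 = 0.09611; i = arccos(0.31002) = 71.940°.
sin r = sin 71.940°/1.330 = 0.71483; r = 45.630°.
D_min = 2·71.940° − 6·45.630° + 360° = 230.101°.
Rainbow angle = D_min − 180° = 50.101°.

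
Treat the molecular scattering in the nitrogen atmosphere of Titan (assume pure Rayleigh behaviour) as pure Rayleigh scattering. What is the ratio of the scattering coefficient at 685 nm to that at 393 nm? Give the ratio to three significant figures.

0.108

Rayleigh scattering ∝ λ⁻⁴, so the ratio of coefficients is the inverse fourth power of the wavelength ratio.
σ(685)/σ(393) = (393/685)⁴ = (0.5737)⁴ = 0.1083.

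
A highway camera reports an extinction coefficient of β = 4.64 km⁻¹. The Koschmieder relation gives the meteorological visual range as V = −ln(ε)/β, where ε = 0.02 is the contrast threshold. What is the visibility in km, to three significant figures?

0.843 km

V = −ln(0.02) / 4.64 = 3.912 / 4.64 = 0.8431 km.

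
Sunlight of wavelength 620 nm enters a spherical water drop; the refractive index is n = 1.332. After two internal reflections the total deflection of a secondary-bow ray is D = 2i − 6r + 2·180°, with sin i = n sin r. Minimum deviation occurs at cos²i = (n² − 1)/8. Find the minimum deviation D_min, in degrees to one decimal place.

230.6°

cos²i = (1.77422 − 1)/8 = 0.09678; i = arccos(0.31109) = 71.875°.
sin r = sin 71.875°/1.332 = 0.71350; r = 45.520°.
D_min = 2·71.875° − 6·45.520° + 360° = 230.628°.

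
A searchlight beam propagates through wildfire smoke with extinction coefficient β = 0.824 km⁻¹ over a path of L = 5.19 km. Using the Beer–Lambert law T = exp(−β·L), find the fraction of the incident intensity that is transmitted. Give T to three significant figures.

0.0139

τ = β·L = 0.824 × 5.19 = 4.2766.
T = exp(−4.2766) = 0.0139.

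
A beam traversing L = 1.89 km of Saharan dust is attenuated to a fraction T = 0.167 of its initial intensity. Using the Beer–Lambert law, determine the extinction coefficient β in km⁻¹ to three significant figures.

0.947 km⁻¹

Beer–Lambert: T = exp(−βL) ⇒ β = −ln(T)/L = −ln(0.167)/1.89 = 1.7898/1.89 = 0.947 km⁻¹.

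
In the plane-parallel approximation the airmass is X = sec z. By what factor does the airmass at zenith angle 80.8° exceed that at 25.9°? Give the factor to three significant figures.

X(80.8°)/X(25.9°) = sec 80.8° / sec 25.9° = cos 25.9° / cos 80.8° = 0.8996/0.1599 = 5.6264.

5.63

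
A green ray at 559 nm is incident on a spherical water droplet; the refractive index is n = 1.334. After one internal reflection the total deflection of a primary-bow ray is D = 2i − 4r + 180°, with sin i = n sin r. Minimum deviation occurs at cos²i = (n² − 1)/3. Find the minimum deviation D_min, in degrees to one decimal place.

cos²i = (1.77956 − 1)/3 = 0.25985; i = arccos(0.50976) = 59.352°.
sin r = sin 59.352°/1.334 = 0.64492; r = 40.159°.
D_min = 2·59.352° − 4·40.159° + 180° = 138.067°.

138.1°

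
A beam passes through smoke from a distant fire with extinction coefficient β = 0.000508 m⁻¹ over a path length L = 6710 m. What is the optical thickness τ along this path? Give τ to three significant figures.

τ = β·L = 0.000508 × 6710 = 3.4087.

3.41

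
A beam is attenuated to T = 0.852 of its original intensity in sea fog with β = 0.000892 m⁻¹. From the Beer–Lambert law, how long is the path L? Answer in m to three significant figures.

Beer–Lambert: T = exp(−βL) ⇒ L = −ln(T)/β = −ln(0.852)/0.000892 = 0.1602/0.000892 = 179.6 m.

180 m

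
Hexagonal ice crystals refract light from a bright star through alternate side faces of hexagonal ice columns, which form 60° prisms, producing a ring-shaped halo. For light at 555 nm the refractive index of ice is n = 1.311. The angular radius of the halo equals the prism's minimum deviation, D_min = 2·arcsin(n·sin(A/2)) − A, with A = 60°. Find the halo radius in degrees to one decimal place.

21.9°

n·sin(A/2) = 1.311 × sin 30° = 1.311 × 0.5000 = 0.6555.
D_min = 2·arcsin(0.6555) − 60° = 2 × 40.958° − 60° = 21.915°.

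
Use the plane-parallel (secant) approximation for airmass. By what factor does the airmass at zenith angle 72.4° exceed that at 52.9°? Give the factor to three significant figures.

X(72.4°)/X(52.9°) = sec 72.4° / sec 52.9° = cos 52.9° / cos 72.4° = 0.6032/0.3024 = 1.9949.

1.99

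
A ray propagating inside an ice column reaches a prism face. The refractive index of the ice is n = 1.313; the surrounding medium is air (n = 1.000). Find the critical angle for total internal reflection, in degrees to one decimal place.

sin θ_c = n_air / n = 1.000 / 1.313 = 0.7616.
θ_c = arcsin(0.7616) = 49.61°.

49.6°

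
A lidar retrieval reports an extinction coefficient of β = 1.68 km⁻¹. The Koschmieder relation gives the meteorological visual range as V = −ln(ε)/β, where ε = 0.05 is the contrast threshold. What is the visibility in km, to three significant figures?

1.78 km

V = −ln(0.05) / 1.68 = 2.996 / 1.68 = 1.7832 km.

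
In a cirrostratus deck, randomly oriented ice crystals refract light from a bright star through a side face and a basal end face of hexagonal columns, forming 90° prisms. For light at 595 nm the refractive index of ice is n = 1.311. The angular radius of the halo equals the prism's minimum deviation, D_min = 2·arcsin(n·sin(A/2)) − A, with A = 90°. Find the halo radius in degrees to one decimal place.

n·sin(A/2) = 1.311 × sin 45° = 1.311 × 0.7071 = 0.9270.
D_min = 2·arcsin(0.9270) − 90° = 2 × 67.974° − 90° = 45.949°.

45.9°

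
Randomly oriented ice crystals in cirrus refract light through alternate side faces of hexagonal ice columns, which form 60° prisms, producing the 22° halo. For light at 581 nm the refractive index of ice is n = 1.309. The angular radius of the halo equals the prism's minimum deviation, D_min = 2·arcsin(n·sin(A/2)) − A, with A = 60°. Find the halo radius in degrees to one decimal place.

21.8°

n·sin(A/2) = 1.309 × sin 30° = 1.309 × 0.5000 = 0.6545.
D_min = 2·arcsin(0.6545) − 60° = 2 × 40.882° − 60° = 21.763°.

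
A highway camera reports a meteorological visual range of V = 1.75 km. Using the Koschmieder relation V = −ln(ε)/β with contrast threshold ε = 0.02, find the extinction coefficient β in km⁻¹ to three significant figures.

2.24 km⁻¹

β = −ln(0.02) / V = 3.912 / 1.75 = 2.2354 km⁻¹.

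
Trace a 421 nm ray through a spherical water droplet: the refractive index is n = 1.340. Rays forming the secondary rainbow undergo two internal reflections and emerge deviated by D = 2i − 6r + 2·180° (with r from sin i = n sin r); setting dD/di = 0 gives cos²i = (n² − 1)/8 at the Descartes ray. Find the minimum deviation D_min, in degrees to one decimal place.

232.7°

cos²i = (1.79560 − 1)/8 = 0.09945; i = arccos(0.31536) = 71.618°.
sin r = sin 71.618°/1.340 = 0.70819; r = 45.088°.
D_min = 2·71.618° − 6·45.088° + 360° = 232.709°.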